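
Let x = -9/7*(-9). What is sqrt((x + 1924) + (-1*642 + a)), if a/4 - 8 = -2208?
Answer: I*sqrt(367815)/7 ≈ 86.64*I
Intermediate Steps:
a = -8800 (a = 32 + 4*(-2208) = 32 - 8832 = -8800)
x = 81/7 (x = -9/7*(-9) = 81/7 ≈ 11.571)
sqrt((x + 1924) + (-1*642 + a)) = sqrt((81/7 + 1924) + (-1*642 - 8800)) = sqrt(13549/7 + (-642 - 8800)) = sqrt(13549/7 - 9442) = sqrt(-52545/7) = I*sqrt(367815)/7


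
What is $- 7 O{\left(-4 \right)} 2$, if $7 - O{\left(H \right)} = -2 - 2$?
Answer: $-154$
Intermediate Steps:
$O{\left(H \right)} = 11$ ($O{\left(H \right)} = 7 - \left(-2 - 2\right) = 7 - -4 = 7 + 4 = 11$)
$- 7 O{\left(-4 \right)} 2 = \left(-7\right) 11 \cdot 2 = \left(-77\right) 2 = -154$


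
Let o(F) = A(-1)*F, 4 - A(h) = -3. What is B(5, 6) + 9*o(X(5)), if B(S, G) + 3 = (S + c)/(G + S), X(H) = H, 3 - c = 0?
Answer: 3440/11 ≈ 312.73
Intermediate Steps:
c = 3 (c = 3 - 1*0 = 3 + 0 = 3)
A(h) = 7 (A(h) = 4 - 1*(-3) = 4 + 3 = 7)
B(S, G) = -3 + (3 + S)/(G + S) (B(S, G) = -3 + (S + 3)/(G + S) = -3 + (3 + S)/(G + S))
o(F) = 7*F
B(5, 6) + 9*o(X(5)) = (3 - 3*6 - 2*5)/(6 + 5) + 9*(7*5) = (3 - 18 - 10)/11 + 9*35 = (1/11)*(-25) + 315 = -25/11 + 315 = 3440/11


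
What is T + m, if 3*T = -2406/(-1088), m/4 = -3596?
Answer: -7824495/544 ≈ -14383.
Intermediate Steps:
m = -14384 (m = 4*(-3596) = -14384)
T = 401/544 (T = (-2406/(-1088))/3 = (-2406*(-1/1088))/3 = (⅓)*(1203/544) = 401/544 ≈ 0.73713)
T + m = 401/544 - 14384 = -7824495/544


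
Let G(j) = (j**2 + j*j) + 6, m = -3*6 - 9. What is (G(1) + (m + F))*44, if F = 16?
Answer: -132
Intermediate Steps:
m = -27 (m = -18 - 9 = -27)
G(j) = 6 + 2*j**2 (G(j) = (j**2 + j**2) + 6 = 2*j**2 + 6 = 6 + 2*j**2)
(G(1) + (m + F))*44 = ((6 + 2*1**2) + (-27 + 16))*44 = ((6 + 2*1) - 11)*44 = ((6 + 2) - 11)*44 = (8 - 11)*44 = -3*44 = -132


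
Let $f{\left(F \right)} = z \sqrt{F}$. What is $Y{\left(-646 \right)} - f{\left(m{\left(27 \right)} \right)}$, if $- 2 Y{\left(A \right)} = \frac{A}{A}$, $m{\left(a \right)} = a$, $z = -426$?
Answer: $- \frac{1}{2} + 1278 \sqrt{3} \approx 2213.1$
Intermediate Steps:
$Y{\left(A \right)} = - \frac{1}{2}$ ($Y{\left(A \right)} = - \frac{A \frac{1}{A}}{2} = \left(- \frac{1}{2}\right) 1 = - \frac{1}{2}$)
$f{\left(F \right)} = - 426 \sqrt{F}$
$Y{\left(-646 \right)} - f{\left(m{\left(27 \right)} \right)} = - \frac{1}{2} - - 426 \sqrt{27} = - \frac{1}{2} - - 426 \cdot 3 \sqrt{3} = - \frac{1}{2} - - 1278 \sqrt{3} = - \frac{1}{2} + 1278 \sqrt{3}$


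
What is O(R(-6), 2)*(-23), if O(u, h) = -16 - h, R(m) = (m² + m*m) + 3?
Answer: 414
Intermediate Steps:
R(m) = 3 + 2*m² (R(m) = (m² + m²) + 3 = 2*m² + 3 = 3 + 2*m²)
O(R(-6), 2)*(-23) = (-16 - 1*2)*(-23) = (-16 - 2)*(-23) = -18*(-23) = 414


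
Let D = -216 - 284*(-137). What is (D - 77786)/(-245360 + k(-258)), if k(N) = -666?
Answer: 1777/11183 ≈ 0.15890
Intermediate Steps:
D = 38692 (D = -216 + 38908 = 38692)
(D - 77786)/(-245360 + k(-258)) = (38692 - 77786)/(-245360 - 666) = -39094/(-246026) = -39094*(-1/246026) = 1777/11183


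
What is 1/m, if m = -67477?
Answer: -1/67477 ≈ -1.4820e-5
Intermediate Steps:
1/m = 1/(-67477) = -1/67477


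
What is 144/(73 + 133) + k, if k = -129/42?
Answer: -3421/1442 ≈ -2.3724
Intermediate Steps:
k = -43/14 (k = -129*1/42 = -43/14 ≈ -3.0714)
144/(73 + 133) + k = 144/(73 + 133) - 43/14 = 144/206 - 43/14 = (1/206)*144 - 43/14 = 72/103 - 43/14 = -3421/1442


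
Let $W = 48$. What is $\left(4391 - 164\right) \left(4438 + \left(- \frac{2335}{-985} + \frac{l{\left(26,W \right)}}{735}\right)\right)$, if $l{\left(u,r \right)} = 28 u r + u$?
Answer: $\frac{183122811181}{9653} \approx 1.8971 \cdot 10^{7}$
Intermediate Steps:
$l{\left(u,r \right)} = u + 28 r u$ ($l{\left(u,r \right)} = 28 r u + u = u + 28 r u$)
$\left(4391 - 164\right) \left(4438 + \left(- \frac{2335}{-985} + \frac{l{\left(26,W \right)}}{735}\right)\right) = \left(4391 - 164\right) \left(4438 - \left(- \frac{467}{197} - \frac{26 \left(1 + 28 \cdot 48\right)}{735}\right)\right) = 4227 \left(4438 - \left(- \frac{467}{197} - 26 \left(1 + 1344\right) \frac{1}{735}\right)\right) = 4227 \left(4438 + \left(\frac{467}{197} + 26 \cdot 1345 \cdot \frac{1}{735}\right)\right) = 4227 \left(4438 + \left(\frac{467}{197} + 34970 \cdot \frac{1}{735}\right)\right) = 4227 \left(4438 + \left(\frac{467}{197} + \frac{6994}{147}\right)\right) = 4227 \left(4438 + \frac{1446467}{28959}\right) = 4227 \cdot \frac{129966509}{28959} = \frac{183122811181}{9653}$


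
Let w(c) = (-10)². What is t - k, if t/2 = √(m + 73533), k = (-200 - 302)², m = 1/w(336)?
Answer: -252004 + √7353301/5 ≈ -2.5146e+5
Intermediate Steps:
w(c) = 100
m = 1/100 ≈ 0.010000
k = 252004 (k = (-502)² = 252004)
t = √7353301/5 (t = 2*√(1/100 + 73533) = 2*√(7353301/100) = 2*(√7353301/10) = √7353301/5 ≈ 542.34)
t - k = √7353301/5 - 1*252004 = √7353301/5 - 252004 = -252004 + √7353301/5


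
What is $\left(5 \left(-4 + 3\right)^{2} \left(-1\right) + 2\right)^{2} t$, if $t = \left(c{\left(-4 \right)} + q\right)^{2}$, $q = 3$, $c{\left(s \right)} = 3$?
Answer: $324$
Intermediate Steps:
$t = 36$ ($t = \left(3 + 3\right)^{2} = 6^{2} = 36$)
$\left(5 \left(-4 + 3\right)^{2} \left(-1\right) + 2\right)^{2} t = \left(5 \left(-4 + 3\right)^{2} \left(-1\right) + 2\right)^{2} \cdot 36 = \left(5 \left(-1\right)^{2} \left(-1\right) + 2\right)^{2} \cdot 36 = \left(5 \cdot 1 \left(-1\right) + 2\right)^{2} \cdot 36 = \left(5 \left(-1\right) + 2\right)^{2} \cdot 36 = \left(-5 + 2\right)^{2} \cdot 36 = \left(-3\right)^{2} \cdot 36 = 9 \cdot 36 = 324$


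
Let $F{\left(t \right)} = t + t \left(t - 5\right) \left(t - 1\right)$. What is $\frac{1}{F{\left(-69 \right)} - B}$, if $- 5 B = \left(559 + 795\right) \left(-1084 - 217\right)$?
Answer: $- \frac{5}{3548999} \approx -1.4088 \cdot 10^{-6}$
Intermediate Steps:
$F{\left(t \right)} = t + t \left(-1 + t\right) \left(-5 + t\right)$ ($F{\left(t \right)} = t + t \left(-5 + t\right) \left(-1 + t\right) = t + t \left(-1 + t\right) \left(-5 + t\right)$)
$B = \frac{1761554}{5}$ ($B = - \frac{\left(559 + 795\right) \left(-1084 - 217\right)}{5} = - \frac{1354 \left(-1301\right)}{5} = \left(- \frac{1}{5}\right) \left(-1761554\right) = \frac{1761554}{5} \approx 3.5231 \cdot 10^{5}$)
$\frac{1}{F{\left(-69 \right)} - B} = \frac{1}{- 69 \left(6 + \left(-69\right)^{2} - -414\right) - \frac{1761554}{5}} = \frac{1}{- 69 \left(6 + 4761 + 414\right) - \frac{1761554}{5}} = \frac{1}{\left(-69\right) 5181 - \frac{1761554}{5}} = \frac{1}{-357489 - \frac{1761554}{5}} = \frac{1}{- \frac{3548999}{5}} = - \frac{5}{3548999}$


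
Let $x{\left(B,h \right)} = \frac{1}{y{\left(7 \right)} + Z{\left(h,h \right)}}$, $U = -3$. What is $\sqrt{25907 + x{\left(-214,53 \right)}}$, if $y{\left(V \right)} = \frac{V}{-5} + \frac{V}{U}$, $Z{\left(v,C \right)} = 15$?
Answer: $\frac{\sqrt{4378298}}{13} \approx 160.96$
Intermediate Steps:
$y{\left(V \right)} = - \frac{8 V}{15}$ ($y{\left(V \right)} = \frac{V}{-5} + \frac{V}{-3} = V \left(- \frac{1}{5}\right) + V \left(- \frac{1}{3}\right) = - \frac{V}{5} - \frac{V}{3} = - \frac{8 V}{15}$)
$x{\left(B,h \right)} = \frac{15}{169}$ ($x{\left(B,h \right)} = \frac{1}{\left(- \frac{8}{15}\right) 7 + 15} = \frac{1}{- \frac{56}{15} + 15} = \frac{1}{\frac{169}{15}} = \frac{15}{169}$)
$\sqrt{25907 + x{\left(-214,53 \right)}} = \sqrt{25907 + \frac{15}{169}} = \sqrt{\frac{4378298}{169}} = \frac{\sqrt{4378298}}{13}$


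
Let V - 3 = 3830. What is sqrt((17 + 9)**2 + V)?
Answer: 3*sqrt(501) ≈ 67.149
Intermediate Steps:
V = 3833 (V = 3 + 3830 = 3833)
sqrt((17 + 9)**2 + V) = sqrt((17 + 9)**2 + 3833) = sqrt(26**2 + 3833) = sqrt(676 + 3833) = sqrt(4509) = 3*sqrt(501)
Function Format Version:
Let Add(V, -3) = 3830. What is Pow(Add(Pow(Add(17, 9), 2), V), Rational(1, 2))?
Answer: Mul(3, Pow(501, Rational(1, 2))) ≈ 67.149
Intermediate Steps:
V = 3833 (V = Add(3, 3830) = 3833)
Pow(Add(Pow(Add(17, 9), 2), V), Rational(1, 2)) = Pow(Add(Pow(Add(17, 9), 2), 3833), Rational(1, 2)) = Pow(Add(Pow(26, 2), 3833), Rational(1, 2)) = Pow(Add(676, 3833), Rational(1, 2)) = Pow(4509, Rational(1, 2)) = Mul(3, Pow(501, Rational(1, 2)))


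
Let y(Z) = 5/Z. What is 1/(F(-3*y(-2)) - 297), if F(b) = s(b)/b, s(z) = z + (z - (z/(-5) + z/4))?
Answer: -20/5901 ≈ -0.0033893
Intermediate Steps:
s(z) = 39*z/20 (s(z) = z + (z - (z*(-⅕) + z*(¼))) = z + (z - (-z/5 + z/4)) = z + (z - z/20) = z + 19*z/20 = 39*z/20)
F(b) = 39/20 (F(b) = (39*b/20)/b = 39/20)
1/(F(-3*y(-2)) - 297) = 1/(39/20 - 297) = 1/(-5901/20) = -20/5901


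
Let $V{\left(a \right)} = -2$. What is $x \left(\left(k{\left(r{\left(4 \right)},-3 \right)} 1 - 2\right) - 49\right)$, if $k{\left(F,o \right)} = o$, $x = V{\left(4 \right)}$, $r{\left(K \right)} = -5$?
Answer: $108$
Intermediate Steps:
$x = -2$
$x \left(\left(k{\left(r{\left(4 \right)},-3 \right)} 1 - 2\right) - 49\right) = - 2 \left(\left(\left(-3\right) 1 - 2\right) - 49\right) = - 2 \left(\left(-3 - 2\right) - 49\right) = - 2 \left(-5 - 49\right) = \left(-2\right) \left(-54\right) = 108$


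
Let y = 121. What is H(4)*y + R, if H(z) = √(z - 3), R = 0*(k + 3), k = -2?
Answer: 121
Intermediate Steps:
R = 0 (R = 0*(-2 + 3) = 0*1 = 0)
H(z) = √(-3 + z)
H(4)*y + R = √(-3 + 4)*121 + 0 = √1*121 + 0 = 1*121 + 0 = 121 + 0 = 121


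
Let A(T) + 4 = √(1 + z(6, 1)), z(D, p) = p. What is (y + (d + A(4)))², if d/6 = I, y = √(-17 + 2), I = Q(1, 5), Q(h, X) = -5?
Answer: (-34 + √2 + I*√15)² ≈ 1046.8 - 252.41*I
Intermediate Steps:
I = -5
A(T) = -4 + √2 (A(T) = -4 + √(1 + 1) = -4 + √2)
y = I*√15 (y = √(-15) = I*√15 ≈ 3.873*I)
d = -30 (d = 6*(-5) = -30)
(y + (d + A(4)))² = (I*√15 + (-30 + (-4 + √2)))² = (I*√15 + (-34 + √2))² = (-34 + √2 + I*√15)²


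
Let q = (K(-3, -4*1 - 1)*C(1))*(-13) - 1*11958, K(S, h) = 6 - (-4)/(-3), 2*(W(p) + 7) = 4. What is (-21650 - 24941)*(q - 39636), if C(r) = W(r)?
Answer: 7169050352/3 ≈ 2.3897e+9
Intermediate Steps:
W(p) = -5 (W(p) = -7 + (1/2)*4 = -7 + 2 = -5)
K(S, h) = 14/3 (K(S, h) = 6 - (-4)*(-1)/3 = 6 - 1*4/3 = 6 - 4/3 = 14/3)
C(r) = -5
q = -34964/3 (q = ((14/3)*(-5))*(-13) - 1*11958 = -70/3*(-13) - 11958 = 910/3 - 11958 = -34964/3 ≈ -11655.)
(-21650 - 24941)*(q - 39636) = (-21650 - 24941)*(-34964/3 - 39636) = -46591*(-153872/3) = 7169050352/3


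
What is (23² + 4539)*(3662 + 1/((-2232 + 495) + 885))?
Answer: 3953069141/213 ≈ 1.8559e+7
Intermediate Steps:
(23² + 4539)*(3662 + 1/((-2232 + 495) + 885)) = (529 + 4539)*(3662 + 1/(-1737 + 885)) = 5068*(3662 + 1/(-852)) = 5068*(3662 - 1/852) = 5068*(3120023/852) = 3953069141/213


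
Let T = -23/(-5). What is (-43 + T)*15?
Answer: -576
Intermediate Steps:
T = 23/5 (T = -23*(-⅕) = 23/5 ≈ 4.6000)
(-43 + T)*15 = (-43 + 23/5)*15 = -192/5*15 = -576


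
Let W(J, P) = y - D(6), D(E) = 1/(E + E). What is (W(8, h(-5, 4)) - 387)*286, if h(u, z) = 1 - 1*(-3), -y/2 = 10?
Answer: -698555/6 ≈ -1.1643e+5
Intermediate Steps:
y = -20 (y = -2*10 = -20)
D(E) = 1/(2*E)
h(u, z) = 4 (h(u, z) = 1 + 3 = 4)
W(J, P) = -241/12 (W(J, P) = -20 - 1/(2*6) = -20 - 1*1/12 = -20 - 1/12 = -241/12)
(W(8, h(-5, 4)) - 387)*286 = (-241/12 - 387)*286 = -4885/12*286 = -698555/6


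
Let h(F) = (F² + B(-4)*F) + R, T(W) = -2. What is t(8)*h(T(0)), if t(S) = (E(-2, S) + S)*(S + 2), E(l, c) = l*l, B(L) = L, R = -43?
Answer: -3720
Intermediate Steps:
h(F) = -43 + F² - 4*F (h(F) = (F² - 4*F) - 43 = -43 + F² - 4*F)
E(l, c) = l²
t(S) = (2 + S)*(4 + S) (t(S) = ((-2)² + S)*(S + 2) = (4 + S)*(2 + S) = (2 + S)*(4 + S))
t(8)*h(T(0)) = (8 + 8² + 6*8)*(-43 + (-2)² - 4*(-2)) = (8 + 64 + 48)*(-43 + 4 + 8) = 120*(-31) = -3720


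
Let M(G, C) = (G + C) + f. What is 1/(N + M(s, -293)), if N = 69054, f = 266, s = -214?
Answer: 1/68813 ≈ 1.4532e-5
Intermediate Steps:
M(G, C) = 266 + C + G (M(G, C) = (G + C) + 266 = (C + G) + 266 = 266 + C + G)
1/(N + M(s, -293)) = 1/(69054 + (266 - 293 - 214)) = 1/(69054 - 241) = 1/68813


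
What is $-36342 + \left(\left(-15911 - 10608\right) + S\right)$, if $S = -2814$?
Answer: $-65675$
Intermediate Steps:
$-36342 + \left(\left(-15911 - 10608\right) + S\right) = -36342 - 29333 = -65675$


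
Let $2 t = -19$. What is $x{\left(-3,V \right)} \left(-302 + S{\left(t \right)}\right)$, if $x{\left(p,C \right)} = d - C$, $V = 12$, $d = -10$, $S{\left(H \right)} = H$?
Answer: $6853$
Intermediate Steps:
$t = - \frac{19}{2}$ ($t = \frac{1}{2} \left(-19\right) = - \frac{19}{2} \approx -9.5$)
$x{\left(p,C \right)} = -10 - C$
$x{\left(-3,V \right)} \left(-302 + S{\left(t \right)}\right) = \left(-10 - 12\right) \left(-302 - \frac{19}{2}\right) = \left(-10 - 12\right) \left(- \frac{623}{2}\right) = \left(-22\right) \left(- \frac{623}{2}\right) = 6853$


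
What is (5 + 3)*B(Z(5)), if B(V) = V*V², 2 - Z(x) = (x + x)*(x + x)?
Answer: -7529536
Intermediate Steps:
Z(x) = 2 - 4*x² (Z(x) = 2 - (x + x)*(x + x) = 2 - 2*x*2*x = 2 - 4*x²)
B(V) = V³
(5 + 3)*B(Z(5)) = (5 + 3)*(2 - 4*5²)³ = 8*(2 - 4*25)³ = 8*(2 - 100)³ = 8*(-98)³ = 8*(-941192) = -7529536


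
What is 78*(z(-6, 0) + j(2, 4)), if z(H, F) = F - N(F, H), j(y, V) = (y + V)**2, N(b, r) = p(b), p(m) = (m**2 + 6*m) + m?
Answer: 2808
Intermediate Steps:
p(m) = m**2 + 7*m
N(b, r) = b*(7 + b)
j(y, V) = (V + y)**2
z(H, F) = F - F*(7 + F)
78*(z(-6, 0) + j(2, 4)) = 78*(0*(-6 - 1*0) + (4 + 2)**2) = 78*(0*(-6 + 0) + 6**2) = 78*(0*(-6) + 36) = 78*(0 + 36) = 78*36 = 2808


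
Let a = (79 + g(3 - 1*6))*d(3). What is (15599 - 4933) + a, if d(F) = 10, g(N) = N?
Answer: 11426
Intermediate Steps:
a = 760 (a = (79 + (3 - 1*6))*10 = (79 + (3 - 6))*10 = (79 - 3)*10 = 76*10 = 760)
(15599 - 4933) + a = (15599 - 4933) + 760 = 10666 + 760 = 11426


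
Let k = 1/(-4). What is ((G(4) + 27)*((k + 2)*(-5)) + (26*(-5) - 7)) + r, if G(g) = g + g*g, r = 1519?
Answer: 3883/4 ≈ 970.75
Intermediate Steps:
k = -¼ ≈ -0.25000
G(g) = g + g²
((G(4) + 27)*((k + 2)*(-5)) + (26*(-5) - 7)) + r = ((4*(1 + 4) + 27)*((-¼ + 2)*(-5)) + (26*(-5) - 7)) + 1519 = ((4*5 + 27)*((7/4)*(-5)) + (-130 - 7)) + 1519 = ((20 + 27)*(-35/4) - 137) + 1519 = (47*(-35/4) - 137) + 1519 = (-1645/4 - 137) + 1519 = -2193/4 + 1519 = 3883/4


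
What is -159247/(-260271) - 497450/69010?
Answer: -1077110668/163284561 ≈ -6.5965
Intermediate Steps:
-159247/(-260271) - 497450/69010 = -159247*(-1/260271) - 497450*1/69010 = 14477/23661 - 49745/6901 = -1077110668/163284561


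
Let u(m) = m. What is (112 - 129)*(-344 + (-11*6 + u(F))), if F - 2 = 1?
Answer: 6919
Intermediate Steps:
F = 3 (F = 2 + 1 = 3)
(112 - 129)*(-344 + (-11*6 + u(F))) = (112 - 129)*(-344 + (-11*6 + 3)) = -17*(-344 + (-66 + 3)) = -17*(-344 - 63) = -17*(-407) = 6919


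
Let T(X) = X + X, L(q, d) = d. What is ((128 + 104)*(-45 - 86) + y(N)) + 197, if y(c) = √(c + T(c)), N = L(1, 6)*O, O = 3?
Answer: -30195 + 3*√6 ≈ -30188.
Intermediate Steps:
T(X) = 2*X
N = 18 (N = 6*3 = 18)
y(c) = √3*√c (y(c) = √(c + 2*c) = √(3*c) = √3*√c)
((128 + 104)*(-45 - 86) + y(N)) + 197 = ((128 + 104)*(-45 - 86) + √3*√18) + 197 = (232*(-131) + √3*(3*√2)) + 197 = (-30392 + 3*√6) + 197 = -30195 + 3*√6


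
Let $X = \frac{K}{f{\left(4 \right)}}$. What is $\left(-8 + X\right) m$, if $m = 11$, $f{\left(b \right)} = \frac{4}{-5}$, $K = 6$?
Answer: $- \frac{341}{2} \approx -170.5$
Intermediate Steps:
$f{\left(b \right)} = - \frac{4}{5}$ ($f{\left(b \right)} = 4 \left(- \frac{1}{5}\right) = - \frac{4}{5}$)
$X = - \frac{15}{2}$ ($X = \frac{6}{- \frac{4}{5}} = 6 \left(- \frac{5}{4}\right) = - \frac{15}{2} \approx -7.5$)
$\left(-8 + X\right) m = \left(-8 - \frac{15}{2}\right) 11 = \left(- \frac{31}{2}\right) 11 = - \frac{341}{2}$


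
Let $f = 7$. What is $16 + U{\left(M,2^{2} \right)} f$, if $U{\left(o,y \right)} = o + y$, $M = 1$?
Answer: $51$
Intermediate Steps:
$16 + U{\left(M,2^{2} \right)} f = 16 + \left(1 + 2^{2}\right) 7 = 16 + \left(1 + 4\right) 7 = 16 + 5 \cdot 7 = 16 + 35 = 51$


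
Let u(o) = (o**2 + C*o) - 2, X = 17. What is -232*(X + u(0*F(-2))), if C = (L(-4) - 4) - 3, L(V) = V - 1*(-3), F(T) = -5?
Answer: -3480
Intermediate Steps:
L(V) = 3 + V (L(V) = V + 3 = 3 + V)
C = -8 (C = ((3 - 4) - 4) - 3 = (-1 - 4) - 3 = -5 - 3 = -8)
u(o) = -2 + o**2 - 8*o (u(o) = (o**2 - 8*o) - 2 = -2 + o**2 - 8*o)
-232*(X + u(0*F(-2))) = -232*(17 + (-2 + (0*(-5))**2 - 0*(-5))) = -232*(17 + (-2 + 0**2 - 8*0)) = -232*(17 + (-2 + 0 + 0)) = -232*(17 - 2) = -232*15 = -3480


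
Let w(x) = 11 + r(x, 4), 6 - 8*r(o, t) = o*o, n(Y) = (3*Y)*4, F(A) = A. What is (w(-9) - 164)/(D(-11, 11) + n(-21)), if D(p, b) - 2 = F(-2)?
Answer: 433/672 ≈ 0.64435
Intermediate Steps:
n(Y) = 12*Y
D(p, b) = 0 (D(p, b) = 2 - 2 = 0)
r(o, t) = ¾ - o²/8 (r(o, t) = ¾ - o*o/8 = ¾ - o²/8)
w(x) = 47/4 - x²/8 (w(x) = 11 + (¾ - x²/8) = 47/4 - x²/8)
(w(-9) - 164)/(D(-11, 11) + n(-21)) = ((47/4 - ⅛*(-9)²) - 164)/(0 + 12*(-21)) = ((47/4 - ⅛*81) - 164)/(0 - 252) = ((47/4 - 81/8) - 164)/(-252) = (13/8 - 164)*(-1/252) = -1299/8*(-1/252) = 433/672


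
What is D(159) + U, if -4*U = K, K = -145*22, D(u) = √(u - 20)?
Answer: 1595/2 + √139 ≈ 809.29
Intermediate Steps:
D(u) = √(-20 + u)
K = -3190
U = 1595/2 (U = -¼*(-3190) = 1595/2 ≈ 797.50)
D(159) + U = √(-20 + 159) + 1595/2 = √139 + 1595/2 = 1595/2 + √139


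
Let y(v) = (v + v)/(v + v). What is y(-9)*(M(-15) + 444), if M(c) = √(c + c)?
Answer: 444 + I*√30 ≈ 444.0 + 5.4772*I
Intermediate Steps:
y(v) = 1 (y(v) = (2*v)/((2*v)) = (2*v)*(1/(2*v)) = 1)
M(c) = √2*√c (M(c) = √(2*c) = √2*√c)
y(-9)*(M(-15) + 444) = 1*(√2*√(-15) + 444) = 1*(√2*(I*√15) + 444) = 1*(I*√30 + 444) = 1*(444 + I*√30) = 444 + I*√30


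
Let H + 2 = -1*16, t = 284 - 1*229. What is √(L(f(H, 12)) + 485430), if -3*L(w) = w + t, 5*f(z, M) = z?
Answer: √109217895/15 ≈ 696.72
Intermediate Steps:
t = 55 (t = 284 - 229 = 55)
H = -18 (H = -2 - 1*16 = -2 - 16 = -18)
f(z, M) = z/5
L(w) = -55/3 - w/3 (L(w) = -(w + 55)/3 = -(55 + w)/3 = -55/3 - w/3)
√(L(f(H, 12)) + 485430) = √((-55/3 - (-18)/15) + 485430) = √((-55/3 - ⅓*(-18/5)) + 485430) = √((-55/3 + 6/5) + 485430) = √(-257/15 + 485430) = √(7281193/15) = √109217895/15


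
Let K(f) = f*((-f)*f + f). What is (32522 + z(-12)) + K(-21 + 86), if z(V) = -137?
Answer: -238015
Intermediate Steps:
K(f) = f*(f - f²) (K(f) = f*(-f² + f) = f*(f - f²))
(32522 + z(-12)) + K(-21 + 86) = (32522 - 137) + (-21 + 86)²*(1 - (-21 + 86)) = 32385 + 65²*(1 - 1*65) = 32385 + 4225*(1 - 65) = 32385 + 4225*(-64) = 32385 - 270400 = -238015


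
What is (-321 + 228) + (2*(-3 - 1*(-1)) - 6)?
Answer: -103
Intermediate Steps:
(-321 + 228) + (2*(-3 - 1*(-1)) - 6) = -93 + (2*(-3 + 1) - 6) = -93 + (2*(-2) - 6) = -93 + (-4 - 6) = -93 - 10 = -103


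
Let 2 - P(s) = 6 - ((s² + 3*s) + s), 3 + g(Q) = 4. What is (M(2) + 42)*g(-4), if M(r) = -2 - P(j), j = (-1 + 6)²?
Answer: -681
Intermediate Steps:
j = 25 (j = 5² = 25)
g(Q) = 1 (g(Q) = -3 + 4 = 1)
P(s) = -4 + s² + 4*s (P(s) = 2 - (6 - ((s² + 3*s) + s)) = 2 - (6 - (s² + 4*s)) = 2 - (6 + (-s² - 4*s)) = 2 - (6 - s² - 4*s) = 2 + (-6 + s² + 4*s) = -4 + s² + 4*s)
M(r) = -723 (M(r) = -2 - (-4 + 25² + 4*25) = -2 - (-4 + 625 + 100) = -2 - 1*721 = -2 - 721 = -723)
(M(2) + 42)*g(-4) = (-723 + 42)*1 = -681*1 = -681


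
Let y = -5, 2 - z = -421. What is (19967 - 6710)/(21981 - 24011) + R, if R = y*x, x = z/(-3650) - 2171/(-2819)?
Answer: -2047327999/208873805 ≈ -9.8017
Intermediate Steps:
z = 423 (z = 2 - 1*(-421) = 2 + 421 = 423)
x = 6731713/10289350 (x = 423/(-3650) - 2171/(-2819) = 423*(-1/3650) - 2171*(-1/2819) = -423/3650 + 2171/2819 = 6731713/10289350 ≈ 0.65424)
R = -6731713/2057870 (R = -5*6731713/10289350 = -6731713/2057870 ≈ -3.2712)
(19967 - 6710)/(21981 - 24011) + R = (19967 - 6710)/(21981 - 24011) - 6731713/2057870 = 13257/(-2030) - 6731713/2057870 = 13257*(-1/2030) - 6731713/2057870 = -13257/2030 - 6731713/2057870 = -2047327999/208873805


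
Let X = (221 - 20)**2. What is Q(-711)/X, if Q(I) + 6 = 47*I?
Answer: -11141/13467 ≈ -0.82728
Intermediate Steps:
Q(I) = -6 + 47*I
X = 40401 (X = 201**2 = 40401)
Q(-711)/X = (-6 + 47*(-711))/40401 = (-6 - 33417)*(1/40401) = -33423*1/40401 = -11141/13467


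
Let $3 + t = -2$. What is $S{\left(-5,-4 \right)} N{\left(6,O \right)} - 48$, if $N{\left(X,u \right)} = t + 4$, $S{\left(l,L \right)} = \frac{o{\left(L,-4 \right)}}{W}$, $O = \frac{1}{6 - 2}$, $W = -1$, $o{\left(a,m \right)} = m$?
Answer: $-52$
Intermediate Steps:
$t = -5$ ($t = -3 - 2 = -5$)
$O = \frac{1}{4} \approx 0.25$
$S{\left(l,L \right)} = 4$ ($S{\left(l,L \right)} = - \frac{4}{-1} = \left(-4\right) \left(-1\right) = 4$)
$N{\left(X,u \right)} = -1$ ($N{\left(X,u \right)} = -5 + 4 = -1$)
$S{\left(-5,-4 \right)} N{\left(6,O \right)} - 48 = 4 \left(-1\right) - 48 = -4 - 48 = -52$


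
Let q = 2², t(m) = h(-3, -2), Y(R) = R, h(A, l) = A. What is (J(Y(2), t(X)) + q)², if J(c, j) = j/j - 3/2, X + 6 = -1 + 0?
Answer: 49/4 ≈ 12.250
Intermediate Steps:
X = -7 (X = -6 + (-1 + 0) = -6 - 1 = -7)
t(m) = -3
q = 4
J(c, j) = -½ (J(c, j) = 1 - 3*½ = 1 - 3/2 = -½)
(J(Y(2), t(X)) + q)² = (-½ + 4)² = (7/2)² = 49/4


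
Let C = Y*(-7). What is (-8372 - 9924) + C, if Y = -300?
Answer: -16196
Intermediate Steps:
C = 2100 (C = -300*(-7) = 2100)
(-8372 - 9924) + C = (-8372 - 9924) + 2100 = -18296 + 2100 = -16196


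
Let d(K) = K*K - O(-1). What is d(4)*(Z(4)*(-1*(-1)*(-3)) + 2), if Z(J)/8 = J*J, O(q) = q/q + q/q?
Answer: -5348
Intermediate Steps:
O(q) = 2 (O(q) = 1 + 1 = 2)
Z(J) = 8*J**2 (Z(J) = 8*(J*J) = 8*J**2)
d(K) = -2 + K**2 (d(K) = K*K - 1*2 = K**2 - 2 = -2 + K**2)
d(4)*(Z(4)*(-1*(-1)*(-3)) + 2) = (-2 + 4**2)*((8*4**2)*(-1*(-1)*(-3)) + 2) = (-2 + 16)*((8*16)*(1*(-3)) + 2) = 14*(128*(-3) + 2) = 14*(-384 + 2) = 14*(-382) = -5348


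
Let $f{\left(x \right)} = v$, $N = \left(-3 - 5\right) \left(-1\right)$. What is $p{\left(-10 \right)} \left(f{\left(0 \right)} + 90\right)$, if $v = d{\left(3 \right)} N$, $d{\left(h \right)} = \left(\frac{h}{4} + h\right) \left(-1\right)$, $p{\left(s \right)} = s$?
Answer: $-600$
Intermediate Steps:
$N = 8$ ($N = \left(-8\right) \left(-1\right) = 8$)
$d{\left(h \right)} = - \frac{5 h}{4}$ ($d{\left(h \right)} = \left(h \frac{1}{4} + h\right) \left(-1\right) = \left(\frac{h}{4} + h\right) \left(-1\right) = \frac{5 h}{4} \left(-1\right) = - \frac{5 h}{4}$)
$v = -30$ ($v = \left(- \frac{5}{4}\right) 3 \cdot 8 = \left(- \frac{15}{4}\right) 8 = -30$)
$f{\left(x \right)} = -30$
$p{\left(-10 \right)} \left(f{\left(0 \right)} + 90\right) = - 10 \left(-30 + 90\right) = \left(-10\right) 60 = -600$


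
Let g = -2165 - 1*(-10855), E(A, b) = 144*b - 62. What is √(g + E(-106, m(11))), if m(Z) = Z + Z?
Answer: 2*√2949 ≈ 108.61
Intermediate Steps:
m(Z) = 2*Z
E(A, b) = -62 + 144*b
g = 8690 (g = -2165 + 10855 = 8690)
√(g + E(-106, m(11))) = √(8690 + (-62 + 144*(2*11))) = √(8690 + (-62 + 144*22)) = √(8690 + (-62 + 3168)) = √(8690 + 3106) = √11796 = 2*√2949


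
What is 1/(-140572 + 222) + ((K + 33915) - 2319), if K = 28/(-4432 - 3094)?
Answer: 16687016263137/528137050 ≈ 31596.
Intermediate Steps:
K = -14/3763 (K = 28/(-7526) = 28*(-1/7526) = -14/3763 ≈ -0.0037204)
1/(-140572 + 222) + ((K + 33915) - 2319) = 1/(-140572 + 222) + ((-14/3763 + 33915) - 2319) = 1/(-140350) + (127622131/3763 - 2319) = -1/140350 + 118895734/3763 = 16687016263137/528137050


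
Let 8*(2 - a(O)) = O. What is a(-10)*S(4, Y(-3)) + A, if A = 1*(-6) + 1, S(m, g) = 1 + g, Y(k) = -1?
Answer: -5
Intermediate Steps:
a(O) = 2 - O/8
A = -5 (A = -6 + 1 = -5)
a(-10)*S(4, Y(-3)) + A = (2 - ⅛*(-10))*(1 - 1) - 5 = (2 + 5/4)*0 - 5 = (13/4)*0 - 5 = 0 - 5 = -5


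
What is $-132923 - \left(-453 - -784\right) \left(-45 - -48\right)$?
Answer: $-133916$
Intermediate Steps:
$-132923 - \left(-453 - -784\right) \left(-45 - -48\right) = -132923 - \left(-453 + 784\right) \left(-45 + 48\right) = -132923 - 331 \cdot 3 = -132923 - 993 = -133916$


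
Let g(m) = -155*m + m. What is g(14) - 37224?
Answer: -39380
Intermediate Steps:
g(m) = -154*m
g(14) - 37224 = -154*14 - 37224 = -2156 - 37224 = -39380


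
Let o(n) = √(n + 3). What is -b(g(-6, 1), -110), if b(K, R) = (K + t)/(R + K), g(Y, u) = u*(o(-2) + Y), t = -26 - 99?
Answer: -26/23 ≈ -1.1304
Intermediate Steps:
o(n) = √(3 + n)
t = -125
g(Y, u) = u*(1 + Y) (g(Y, u) = u*(√(3 - 2) + Y) = u*(√1 + Y) = u*(1 + Y))
b(K, R) = (-125 + K)/(K + R) (b(K, R) = (K - 125)/(R + K) = (-125 + K)/(K + R))
-b(g(-6, 1), -110) = -(-125 + 1*(1 - 6))/(1*(1 - 6) - 110) = -(-125 + 1*(-5))/(1*(-5) - 110) = -(-125 - 5)/(-5 - 110) = -(-130)/(-115) = -(-1)*(-130)/115 = -1*26/23 = -26/23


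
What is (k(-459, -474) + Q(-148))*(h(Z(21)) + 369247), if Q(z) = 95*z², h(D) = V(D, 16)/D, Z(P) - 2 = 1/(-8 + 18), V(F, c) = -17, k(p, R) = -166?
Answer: 16133891728138/21 ≈ 7.6828e+11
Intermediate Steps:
Z(P) = 21/10 (Z(P) = 2 + 1/(-8 + 18) = 2 + 1/10 = 2 + ⅒ = 21/10)
h(D) = -17/D
(k(-459, -474) + Q(-148))*(h(Z(21)) + 369247) = (-166 + 95*(-148)²)*(-17/21/10 + 369247) = (-166 + 95*21904)*(-17*10/21 + 369247) = (-166 + 2080880)*(-170/21 + 369247) = 2080714*(7754017/21) = 16133891728138/21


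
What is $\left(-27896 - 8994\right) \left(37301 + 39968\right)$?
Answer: $-2850453410$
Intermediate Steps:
$\left(-27896 - 8994\right) \left(37301 + 39968\right) = \left(-36890\right) 77269 = -2850453410$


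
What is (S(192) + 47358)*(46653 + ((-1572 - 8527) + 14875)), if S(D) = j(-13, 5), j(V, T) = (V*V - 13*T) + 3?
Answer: 2441077485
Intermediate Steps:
j(V, T) = 3 + V² - 13*T (j(V, T) = (V² - 13*T) + 3 = 3 + V² - 13*T)
S(D) = 107 (S(D) = 3 + (-13)² - 13*5 = 3 + 169 - 65 = 107)
(S(192) + 47358)*(46653 + ((-1572 - 8527) + 14875)) = (107 + 47358)*(46653 + ((-1572 - 8527) + 14875)) = 47465*(46653 + (-10099 + 14875)) = 47465*(46653 + 4776) = 47465*51429 = 2441077485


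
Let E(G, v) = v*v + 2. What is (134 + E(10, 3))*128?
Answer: 18560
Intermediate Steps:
E(G, v) = 2 + v² (E(G, v) = v² + 2 = 2 + v²)
(134 + E(10, 3))*128 = (134 + (2 + 3²))*128 = (134 + (2 + 9))*128 = (134 + 11)*128 = 145*128 = 18560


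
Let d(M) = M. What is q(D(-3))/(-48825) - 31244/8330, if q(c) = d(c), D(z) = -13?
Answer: -21791143/5810175 ≈ -3.7505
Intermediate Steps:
q(c) = c
q(D(-3))/(-48825) - 31244/8330 = -13/(-48825) - 31244/8330 = -13*(-1/48825) - 31244*1/8330 = 13/48825 - 15622/4165 = -21791143/5810175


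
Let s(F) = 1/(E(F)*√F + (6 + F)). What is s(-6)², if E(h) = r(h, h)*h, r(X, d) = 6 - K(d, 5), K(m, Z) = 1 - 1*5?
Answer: -1/21600 ≈ -4.6296e-5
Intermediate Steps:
K(m, Z) = -4 (K(m, Z) = 1 - 5 = -4)
r(X, d) = 10 (r(X, d) = 6 - 1*(-4) = 6 + 4 = 10)
E(h) = 10*h
s(F) = 1/(6 + F + 10*F^(3/2)) (s(F) = 1/((10*F)*√F + (6 + F)) = 1/(10*F^(3/2) + (6 + F)) = 1/(6 + F + 10*F^(3/2)))
s(-6)² = (1/(6 - 6 + 10*(-6)^(3/2)))² = (1/(6 - 6 + 10*(-6*I*√6)))² = (1/(6 - 6 - 60*I*√6))² = (1/(-60*I*√6))² = (I*√6/360)² = -1/21600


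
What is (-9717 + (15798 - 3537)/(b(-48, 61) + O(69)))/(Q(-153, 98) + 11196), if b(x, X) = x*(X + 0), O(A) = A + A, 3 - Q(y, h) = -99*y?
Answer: 9040897/3671640 ≈ 2.4624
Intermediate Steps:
Q(y, h) = 3 + 99*y (Q(y, h) = 3 - (-99)*y = 3 + 99*y)
O(A) = 2*A
b(x, X) = X*x (b(x, X) = x*X = X*x)
(-9717 + (15798 - 3537)/(b(-48, 61) + O(69)))/(Q(-153, 98) + 11196) = (-9717 + (15798 - 3537)/(61*(-48) + 2*69))/((3 + 99*(-153)) + 11196) = (-9717 + 12261/(-2928 + 138))/((3 - 15147) + 11196) = (-9717 + 12261/(-2790))/(-15144 + 11196) = (-9717 + 12261*(-1/2790))/(-3948) = (-9717 - 4087/930)*(-1/3948) = -9040897/930*(-1/3948) = 9040897/3671640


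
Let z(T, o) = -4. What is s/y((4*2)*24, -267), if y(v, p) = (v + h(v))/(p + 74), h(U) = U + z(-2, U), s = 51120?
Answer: -493308/19 ≈ -25964.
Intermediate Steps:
h(U) = -4 + U (h(U) = U - 4 = -4 + U)
y(v, p) = (-4 + 2*v)/(74 + p) (y(v, p) = (v + (-4 + v))/(p + 74) = (-4 + 2*v)/(74 + p))
s/y((4*2)*24, -267) = 51120/((2*(-2 + (4*2)*24)/(74 - 267))) = 51120/((2*(-2 + 8*24)/(-193))) = 51120/((2*(-1/193)*(-2 + 192))) = 51120/((2*(-1/193)*190)) = 51120/(-380/193) = 51120*(-193/380) = -493308/19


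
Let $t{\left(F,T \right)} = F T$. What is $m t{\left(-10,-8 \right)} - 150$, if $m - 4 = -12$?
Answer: $-790$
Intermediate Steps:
$m = -8$ ($m = 4 - 12 = -8$)
$m t{\left(-10,-8 \right)} - 150 = - 8 \left(\left(-10\right) \left(-8\right)\right) - 150 = \left(-8\right) 80 - 150 = -640 - 150 = -790$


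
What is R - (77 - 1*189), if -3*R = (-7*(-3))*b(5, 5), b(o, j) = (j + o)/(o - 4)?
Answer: 42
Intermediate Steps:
b(o, j) = (j + o)/(-4 + o)
R = -70 (R = -(-7*(-3))*(5 + 5)/(-4 + 5)/3 = -7*10/1 = -7*1*10 = -7*10 = -⅓*210 = -70)
R - (77 - 1*189) = -70 - (77 - 1*189) = -70 - (77 - 189) = -70 - 1*(-112) = -70 + 112 = 42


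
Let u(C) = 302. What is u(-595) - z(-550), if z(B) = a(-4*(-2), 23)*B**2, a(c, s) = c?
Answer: -2419698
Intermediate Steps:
z(B) = 8*B**2 (z(B) = (-4*(-2))*B**2 = 8*B**2)
u(-595) - z(-550) = 302 - 8*(-550)**2 = 302 - 8*302500 = 302 - 1*2420000 = 302 - 2420000 = -2419698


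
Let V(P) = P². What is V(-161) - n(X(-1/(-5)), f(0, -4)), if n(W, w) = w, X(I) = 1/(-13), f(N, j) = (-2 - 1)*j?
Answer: 25909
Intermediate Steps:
f(N, j) = -3*j
X(I) = -1/13
V(-161) - n(X(-1/(-5)), f(0, -4)) = (-161)² - (-3)*(-4) = 25921 - 1*12 = 25921 - 12 = 25909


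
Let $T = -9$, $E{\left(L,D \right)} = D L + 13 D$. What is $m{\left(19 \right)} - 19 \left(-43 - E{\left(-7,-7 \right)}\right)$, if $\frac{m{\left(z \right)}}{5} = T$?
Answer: $-26$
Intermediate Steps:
$E{\left(L,D \right)} = 13 D + D L$
$m{\left(z \right)} = -45$ ($m{\left(z \right)} = 5 \left(-9\right) = -45$)
$m{\left(19 \right)} - 19 \left(-43 - E{\left(-7,-7 \right)}\right) = -45 - 19 \left(-43 - - 7 \left(13 - 7\right)\right) = -45 - 19 \left(-43 - \left(-7\right) 6\right) = -45 - 19 \left(-43 - -42\right) = -45 - 19 \left(-43 + 42\right) = -45 - -19 = -45 + 19 = -26$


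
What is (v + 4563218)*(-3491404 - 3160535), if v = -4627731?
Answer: 429136540707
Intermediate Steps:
(v + 4563218)*(-3491404 - 3160535) = (-4627731 + 4563218)*(-3491404 - 3160535) = -64513*(-6651939) = 429136540707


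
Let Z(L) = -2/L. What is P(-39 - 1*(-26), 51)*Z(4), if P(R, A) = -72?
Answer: 36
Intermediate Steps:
P(-39 - 1*(-26), 51)*Z(4) = -(-144)/4 = -72*(-1/2) = 36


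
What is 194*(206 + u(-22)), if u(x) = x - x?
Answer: 39964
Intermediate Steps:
u(x) = 0
194*(206 + u(-22)) = 194*(206 + 0) = 194*206 = 39964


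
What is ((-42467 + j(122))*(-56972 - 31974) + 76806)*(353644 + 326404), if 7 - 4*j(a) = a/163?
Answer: 418695240570412824/163 ≈ 2.5687e+15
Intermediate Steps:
j(a) = 7/4 - a/652 (j(a) = 7/4 - a/(4*163) = 7/4 - a/652)
((-42467 + j(122))*(-56972 - 31974) + 76806)*(353644 + 326404) = ((-42467 + (7/4 - 1/652*122))*(-56972 - 31974) + 76806)*(353644 + 326404) = ((-42467 + (7/4 - 61/326))*(-88946) + 76806)*680048 = ((-42467 + 1019/652)*(-88946) + 76806)*680048 = (-27687465/652*(-88946) + 76806)*680048 = (1231344630945/326 + 76806)*680048 = (1231369669701/326)*680048 = 418695240570412824/163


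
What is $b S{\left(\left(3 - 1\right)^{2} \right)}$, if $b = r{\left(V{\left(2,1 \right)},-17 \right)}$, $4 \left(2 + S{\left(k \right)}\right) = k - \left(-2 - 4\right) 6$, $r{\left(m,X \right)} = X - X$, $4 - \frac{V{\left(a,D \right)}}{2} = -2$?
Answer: $0$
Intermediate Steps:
$V{\left(a,D \right)} = 12$ ($V{\left(a,D \right)} = 8 - -4 = 8 + 4 = 12$)
$r{\left(m,X \right)} = 0$
$S{\left(k \right)} = 7 + \frac{k}{4}$ ($S{\left(k \right)} = -2 + \frac{k - \left(-2 - 4\right) 6}{4} = -2 + \frac{k - \left(-6\right) 6}{4} = -2 + \frac{k - -36}{4} = -2 + \frac{k + 36}{4} = -2 + \frac{36 + k}{4} = -2 + \left(9 + \frac{k}{4}\right) = 7 + \frac{k}{4}$)
$b = 0$
$b S{\left(\left(3 - 1\right)^{2} \right)} = 0 \left(7 + \frac{\left(3 - 1\right)^{2}}{4}\right) = 0 \left(7 + \frac{2^{2}}{4}\right) = 0 \left(7 + \frac{1}{4} \cdot 4\right) = 0 \left(7 + 1\right) = 0 \cdot 8 = 0$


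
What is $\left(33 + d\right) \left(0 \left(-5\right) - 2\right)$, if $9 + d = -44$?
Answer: $40$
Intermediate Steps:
$d = -53$ ($d = -9 - 44 = -53$)
$\left(33 + d\right) \left(0 \left(-5\right) - 2\right) = \left(33 - 53\right) \left(0 \left(-5\right) - 2\right) = - 20 \left(0 - 2\right) = \left(-20\right) \left(-2\right) = 40$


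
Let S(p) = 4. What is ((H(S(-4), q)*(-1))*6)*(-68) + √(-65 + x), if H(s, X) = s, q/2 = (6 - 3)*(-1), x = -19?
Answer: 1632 + 2*I*√21 ≈ 1632.0 + 9.1651*I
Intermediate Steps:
q = -6 (q = 2*((6 - 3)*(-1)) = 2*(3*(-1)) = 2*(-3) = -6)
((H(S(-4), q)*(-1))*6)*(-68) + √(-65 + x) = ((4*(-1))*6)*(-68) + √(-65 - 19) = -4*6*(-68) + √(-84) = -24*(-68) + 2*I*√21 = 1632 + 2*I*√21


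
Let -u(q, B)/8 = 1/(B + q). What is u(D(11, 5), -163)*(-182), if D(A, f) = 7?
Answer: -28/3 ≈ -9.3333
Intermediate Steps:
u(q, B) = -8/(B + q)
u(D(11, 5), -163)*(-182) = -8/(-163 + 7)*(-182) = -8/(-156)*(-182) = -8*(-1/156)*(-182) = (2/39)*(-182) = -28/3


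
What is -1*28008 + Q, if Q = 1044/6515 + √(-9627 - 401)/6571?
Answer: -182471076/6515 + 2*I*√2507/6571 ≈ -28008.0 + 0.01524*I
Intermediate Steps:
Q = 1044/6515 + 2*I*√2507/6571 (Q = 1044*(1/6515) + √(-10028)*(1/6571) = 1044/6515 + (2*I*√2507)*(1/6571) = 1044/6515 + 2*I*√2507/6571 ≈ 0.16025 + 0.01524*I)
-1*28008 + Q = -1*28008 + (1044/6515 + 2*I*√2507/6571) = -28008 + (1044/6515 + 2*I*√2507/6571) = -182471076/6515 + 2*I*√2507/6571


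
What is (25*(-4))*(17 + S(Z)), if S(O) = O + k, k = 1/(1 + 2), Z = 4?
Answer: -6400/3 ≈ -2133.3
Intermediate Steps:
k = ⅓ (k = 1/3 = ⅓ ≈ 0.33333)
S(O) = ⅓ + O (S(O) = O + ⅓ = ⅓ + O)
(25*(-4))*(17 + S(Z)) = (25*(-4))*(17 + (⅓ + 4)) = -100*(17 + 13/3) = -100*64/3 = -6400/3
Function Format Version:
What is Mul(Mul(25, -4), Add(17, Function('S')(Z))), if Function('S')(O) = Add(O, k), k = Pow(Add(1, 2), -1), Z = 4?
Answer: Rational(-6400, 3) ≈ -2133.3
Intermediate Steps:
k = Rational(1, 3) (k = Pow(3, -1) = Rational(1, 3) ≈ 0.33333)
Function('S')(O) = Add(Rational(1, 3), O) (Function('S')(O) = Add(O, Rational(1, 3)) = Add(Rational(1, 3), O))
Mul(Mul(25, -4), Add(17, Function('S')(Z))) = Mul(Mul(25, -4), Add(17, Add(Rational(1, 3), 4))) = Mul(-100, Add(17, Rational(13, 3))) = Mul(-100, Rational(64, 3)) = Rational(-6400, 3)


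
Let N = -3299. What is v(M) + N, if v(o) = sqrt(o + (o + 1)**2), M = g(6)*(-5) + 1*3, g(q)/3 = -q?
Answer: -3299 + sqrt(8929) ≈ -3204.5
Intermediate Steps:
g(q) = -3*q (g(q) = 3*(-q) = -3*q)
M = 93 (M = -3*6*(-5) + 1*3 = -18*(-5) + 3 = 90 + 3 = 93)
v(o) = sqrt(o + (1 + o)**2)
v(M) + N = sqrt(93 + (1 + 93)**2) - 3299 = sqrt(93 + 94**2) - 3299 = sqrt(93 + 8836) - 3299 = sqrt(8929) - 3299 = -3299 + sqrt(8929)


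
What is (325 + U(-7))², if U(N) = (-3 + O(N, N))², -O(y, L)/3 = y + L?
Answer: 3407716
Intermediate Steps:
O(y, L) = -3*L - 3*y (O(y, L) = -3*(y + L) = -3*(L + y) = -3*L - 3*y)
U(N) = (-3 - 6*N)² (U(N) = (-3 + (-3*N - 3*N))² = (-3 - 6*N)²)
(325 + U(-7))² = (325 + 9*(1 + 2*(-7))²)² = (325 + 9*(1 - 14)²)² = (325 + 9*(-13)²)² = (325 + 9*169)² = (325 + 1521)² = 1846² = 3407716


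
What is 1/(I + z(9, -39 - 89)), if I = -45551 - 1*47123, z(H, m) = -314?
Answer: -1/92988 ≈ -1.0754e-5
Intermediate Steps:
I = -92674 (I = -45551 - 47123 = -92674)
1/(I + z(9, -39 - 89)) = 1/(-92674 - 314) = 1/(-92988) = -1/92988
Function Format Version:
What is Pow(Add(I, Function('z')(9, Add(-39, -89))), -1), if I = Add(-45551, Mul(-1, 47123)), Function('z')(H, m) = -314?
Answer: Rational(-1, 92988) ≈ -1.0754e-5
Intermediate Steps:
I = -92674 (I = Add(-45551, -47123) = -92674)
Pow(Add(I, Function('z')(9, Add(-39, -89))), -1) = Pow(Add(-92674, -314), -1) = Pow(-92988, -1) = Rational(-1, 92988)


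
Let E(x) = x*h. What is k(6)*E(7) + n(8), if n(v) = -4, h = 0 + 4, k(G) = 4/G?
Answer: 44/3 ≈ 14.667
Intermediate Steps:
h = 4
E(x) = 4*x (E(x) = x*4 = 4*x)
k(6)*E(7) + n(8) = (4/6)*(4*7) - 4 = (4*(1/6))*28 - 4 = (2/3)*28 - 4 = 56/3 - 4 = 44/3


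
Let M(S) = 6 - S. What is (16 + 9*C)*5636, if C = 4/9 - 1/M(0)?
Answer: 104266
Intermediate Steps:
C = 5/18 (C = 4/9 - 1/(6 - 1*0) = 4*(⅑) - 1/(6 + 0) = 4/9 - 1/6 = 4/9 - 1*⅙ = 4/9 - ⅙ = 5/18 ≈ 0.27778)
(16 + 9*C)*5636 = (16 + 9*(5/18))*5636 = (16 + 5/2)*5636 = (37/2)*5636 = 104266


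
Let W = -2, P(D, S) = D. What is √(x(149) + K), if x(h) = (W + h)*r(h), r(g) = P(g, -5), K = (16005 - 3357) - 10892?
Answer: √23659 ≈ 153.81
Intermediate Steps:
K = 1756 (K = 12648 - 10892 = 1756)
r(g) = g
x(h) = h*(-2 + h) (x(h) = (-2 + h)*h = h*(-2 + h))
√(x(149) + K) = √(149*(-2 + 149) + 1756) = √(149*147 + 1756) = √(21903 + 1756) = √23659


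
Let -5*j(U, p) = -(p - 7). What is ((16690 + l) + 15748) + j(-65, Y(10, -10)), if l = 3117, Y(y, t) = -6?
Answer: 177762/5 ≈ 35552.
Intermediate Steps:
j(U, p) = -7/5 + p/5 (j(U, p) = -(-1)*(p - 7)/5 = -(-1)*(-7 + p)/5 = -(7 - p)/5 = -7/5 + p/5)
((16690 + l) + 15748) + j(-65, Y(10, -10)) = ((16690 + 3117) + 15748) + (-7/5 + (⅕)*(-6)) = (19807 + 15748) + (-7/5 - 6/5) = 35555 - 13/5 = 177762/5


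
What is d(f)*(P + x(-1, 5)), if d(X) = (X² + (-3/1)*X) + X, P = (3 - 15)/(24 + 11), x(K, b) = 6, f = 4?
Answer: 1584/35 ≈ 45.257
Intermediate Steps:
P = -12/35 ≈ -0.34286
d(X) = X² - 2*X (d(X) = (X² + (-3*1)*X) + X = (X² - 3*X) + X = X² - 2*X)
d(f)*(P + x(-1, 5)) = (4*(-2 + 4))*(-12/35 + 6) = (4*2)*(198/35) = 8*(198/35) = 1584/35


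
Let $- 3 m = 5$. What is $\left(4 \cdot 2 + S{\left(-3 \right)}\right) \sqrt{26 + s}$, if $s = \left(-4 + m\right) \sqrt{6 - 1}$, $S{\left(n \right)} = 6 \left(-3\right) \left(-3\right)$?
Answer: $\frac{62 \sqrt{234 - 51 \sqrt{5}}}{3} \approx 226.35$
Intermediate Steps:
$S{\left(n \right)} = 54$ ($S{\left(n \right)} = \left(-18\right) \left(-3\right) = 54$)
$m = - \frac{5}{3}$ ($m = \left(- \frac{1}{3}\right) 5 = - \frac{5}{3} \approx -1.6667$)
$s = - \frac{17 \sqrt{5}}{3}$ ($s = \left(-4 - \frac{5}{3}\right) \sqrt{6 - 1} = - \frac{17 \sqrt{5}}{3} \approx -12.671$)
$\left(4 \cdot 2 + S{\left(-3 \right)}\right) \sqrt{26 + s} = \left(4 \cdot 2 + 54\right) \sqrt{26 - \frac{17 \sqrt{5}}{3}} = \left(8 + 54\right) \sqrt{26 - \frac{17 \sqrt{5}}{3}} = 62 \sqrt{26 - \frac{17 \sqrt{5}}{3}}$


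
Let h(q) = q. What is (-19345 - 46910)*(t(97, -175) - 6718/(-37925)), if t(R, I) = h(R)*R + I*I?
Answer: -20118942522168/7585 ≈ -2.6525e+9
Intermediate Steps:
t(R, I) = I**2 + R**2 (t(R, I) = R*R + I*I = R**2 + I**2 = I**2 + R**2)
(-19345 - 46910)*(t(97, -175) - 6718/(-37925)) = (-19345 - 46910)*(((-175)**2 + 97**2) - 6718/(-37925)) = -66255*((30625 + 9409) - 6718*(-1/37925)) = -66255*(40034 + 6718/37925) = -66255*1518296168/37925 = -20118942522168/7585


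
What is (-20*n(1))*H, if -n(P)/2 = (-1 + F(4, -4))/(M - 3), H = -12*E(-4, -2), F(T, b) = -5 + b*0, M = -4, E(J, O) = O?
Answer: 5760/7 ≈ 822.86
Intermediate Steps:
F(T, b) = -5 (F(T, b) = -5 + 0 = -5)
H = 24 (H = -12*(-2) = 24)
n(P) = -12/7 (n(P) = -2*(-1 - 5)/(-4 - 3) = -(-12)/(-7) = -(-12)*(-1)/7 = -2*6/7 = -12/7)
(-20*n(1))*H = -20*(-12/7)*24 = (240/7)*24 = 5760/7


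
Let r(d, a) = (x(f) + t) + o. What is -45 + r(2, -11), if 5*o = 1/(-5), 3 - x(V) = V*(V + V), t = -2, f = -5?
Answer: -2351/25 ≈ -94.040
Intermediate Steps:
x(V) = 3 - 2*V² (x(V) = 3 - V*(V + V) = 3 - V*2*V = 3 - 2*V²)
o = -1/25 (o = (⅕)/(-5) = (⅕)*(-⅕) = -1/25 ≈ -0.040000)
r(d, a) = -1226/25 (r(d, a) = ((3 - 2*(-5)²) - 2) - 1/25 = ((3 - 2*25) - 2) - 1/25 = ((3 - 50) - 2) - 1/25 = (-47 - 2) - 1/25 = -49 - 1/25 = -1226/25)
-45 + r(2, -11) = -45 - 1226/25 = -2351/25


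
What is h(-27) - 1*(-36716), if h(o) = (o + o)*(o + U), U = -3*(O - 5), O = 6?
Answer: 38336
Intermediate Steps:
U = -3 (U = -3*(6 - 5) = -3*1 = -3)
h(o) = 2*o*(-3 + o) (h(o) = (o + o)*(o - 3) = (2*o)*(-3 + o) = 2*o*(-3 + o))
h(-27) - 1*(-36716) = 2*(-27)*(-3 - 27) - 1*(-36716) = 2*(-27)*(-30) + 36716 = 1620 + 36716 = 38336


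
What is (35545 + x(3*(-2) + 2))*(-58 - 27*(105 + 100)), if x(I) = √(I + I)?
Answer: -198803185 - 11186*I*√2 ≈ -1.988e+8 - 15819.0*I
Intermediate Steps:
x(I) = √2*√I (x(I) = √(2*I) = √2*√I)
(35545 + x(3*(-2) + 2))*(-58 - 27*(105 + 100)) = (35545 + √2*√(3*(-2) + 2))*(-58 - 27*(105 + 100)) = (35545 + √2*√(-6 + 2))*(-58 - 27*205) = (35545 + √2*√(-4))*(-58 - 5535) = (35545 + √2*(2*I))*(-5593) = (35545 + 2*I*√2)*(-5593) = -198803185 - 11186*I*√2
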